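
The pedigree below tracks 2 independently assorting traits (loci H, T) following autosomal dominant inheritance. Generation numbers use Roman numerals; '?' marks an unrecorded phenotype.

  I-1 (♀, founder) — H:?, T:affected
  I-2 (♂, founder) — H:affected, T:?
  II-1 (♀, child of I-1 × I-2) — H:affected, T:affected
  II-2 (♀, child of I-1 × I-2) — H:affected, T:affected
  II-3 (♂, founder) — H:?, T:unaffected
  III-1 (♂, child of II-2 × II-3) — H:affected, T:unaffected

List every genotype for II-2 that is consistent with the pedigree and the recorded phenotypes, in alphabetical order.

H/I-1 ? ·: hh|Hh|HH
H/I-2 aff ·: Hh|HH
H/II-1 aff I-1×I-2: Hh|HH
H/II-2 aff I-1×I-2: Hh|HH
H/II-3 ? ·: hh|Hh|HH
H/III-1 aff II-2×II-3: Hh|HH
⇒ H over [I-1,I-2,II-1,II-2,II-3,III-1]: 68 consistent
T/I-1 aff ·: Tt|TT
T/I-2 ? ·: tt|Tt|TT
T/II-1 aff I-1×I-2: Tt|TT
T/II-2 aff I-1×I-2: Tt
T/II-3 un ·: tt
T/III-1 un II-2×II-3: tt
⇒ T over [I-1,I-2,II-1,II-2,II-3,III-1]: 8 consistent

II-2 ∈ {HH Tt, Hh Tt}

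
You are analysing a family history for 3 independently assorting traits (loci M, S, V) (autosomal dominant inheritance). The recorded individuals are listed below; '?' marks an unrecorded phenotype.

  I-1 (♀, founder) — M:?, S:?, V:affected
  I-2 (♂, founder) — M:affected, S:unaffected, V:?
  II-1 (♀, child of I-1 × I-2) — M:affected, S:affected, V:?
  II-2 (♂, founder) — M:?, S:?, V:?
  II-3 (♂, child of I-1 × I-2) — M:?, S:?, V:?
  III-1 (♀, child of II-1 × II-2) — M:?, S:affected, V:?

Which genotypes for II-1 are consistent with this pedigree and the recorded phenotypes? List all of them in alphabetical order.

M/I-1 ? ·: mm|Mm|MM
M/I-2 aff ·: Mm|MM
M/II-1 aff I-1×I-2: Mm|MM
M/II-2 ? ·: mm|Mm|MM
M/II-3 ? I-1×I-2: mm|Mm|MM
M/III-1 ? II-1×II-2: mm|Mm|MM
⇒ M over [I-1,I-2,II-1,II-2,II-3,III-1]: 102 consistent
S/I-1 ? ·: Ss|SS
S/I-2 un ·: ss
S/II-1 aff I-1×I-2: Ss
S/II-2 ? ·: ss|Ss|SS
S/II-3 ? I-1×I-2: ss|Ss
S/III-1 aff II-1×II-2: Ss|SS
⇒ S over [I-1,I-2,II-1,II-2,II-3,III-1]: 15 consistent
V/I-1 aff ·: Vv|VV
V/I-2 ? ·: vv|Vv|VV
V/II-1 ? I-1×I-2: vv|Vv|VV
V/II-2 ? ·: vv|Vv|VV
V/II-3 ? I-1×I-2: vv|Vv|VV
V/III-1 ? II-1×II-2: vv|Vv|VV
⇒ V over [I-1,I-2,II-1,II-2,II-3,III-1]: 122 consistent

II-1 ∈ {MM Ss VV, MM Ss Vv, MM Ss vv, Mm Ss VV, Mm Ss Vv, Mm Ss vv}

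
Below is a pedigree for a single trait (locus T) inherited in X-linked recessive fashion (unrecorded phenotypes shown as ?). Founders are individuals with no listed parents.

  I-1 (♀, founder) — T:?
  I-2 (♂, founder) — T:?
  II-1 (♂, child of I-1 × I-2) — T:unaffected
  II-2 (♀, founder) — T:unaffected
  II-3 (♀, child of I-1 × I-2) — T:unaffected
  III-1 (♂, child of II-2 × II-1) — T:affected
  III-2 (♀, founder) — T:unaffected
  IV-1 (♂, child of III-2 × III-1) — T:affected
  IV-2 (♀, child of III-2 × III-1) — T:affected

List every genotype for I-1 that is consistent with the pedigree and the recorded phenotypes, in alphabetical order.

I-1 ∈ {X^TX^T, X^TX^t}

T/I-1 ? ·: X^TX^T|X^TX^t
T/I-2 ? ·: X^TY|X^tY
T/II-1 un I-1×I-2: X^TY
T/II-2 un ·: X^TX^t
T/II-3 un I-1×I-2: X^TX^T|X^TX^t
T/III-1 aff II-2×II-1: X^tY
T/III-2 un ·: X^TX^t
T/IV-1 aff III-2×III-1: X^tY
T/IV-2 aff III-2×III-1: X^tX^t
⇒ T over [I-1,I-2,II-1,II-2,II-3,III-1,III-2,IV-1,IV-2]: 5 consistent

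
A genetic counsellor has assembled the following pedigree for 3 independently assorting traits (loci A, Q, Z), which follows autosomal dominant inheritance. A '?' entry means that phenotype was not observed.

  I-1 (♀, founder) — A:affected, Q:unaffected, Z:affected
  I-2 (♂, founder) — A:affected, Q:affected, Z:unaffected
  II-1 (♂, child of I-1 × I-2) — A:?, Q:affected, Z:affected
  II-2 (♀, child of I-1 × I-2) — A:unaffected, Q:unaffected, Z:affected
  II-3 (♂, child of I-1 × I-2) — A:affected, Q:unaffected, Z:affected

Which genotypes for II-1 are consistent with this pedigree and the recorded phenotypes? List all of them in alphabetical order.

II-1 ∈ {AA Qq Zz, Aa Qq Zz, aa Qq Zz}

A/I-1 aff ·: Aa
A/I-2 aff ·: Aa
A/II-1 ? I-1×I-2: aa|Aa|AA
A/II-2 un I-1×I-2: aa
A/II-3 aff I-1×I-2: Aa|AA
⇒ A over [I-1,I-2,II-1,II-2,II-3]: 6 consistent
Q/I-1 un ·: qq
Q/I-2 aff ·: Qq
Q/II-1 aff I-1×I-2: Qq
Q/II-2 un I-1×I-2: qq
Q/II-3 un I-1×I-2: qq
⇒ Q over [I-1,I-2,II-1,II-2,II-3]: 1 consistent
Z/I-1 aff ·: Zz|ZZ
Z/I-2 un ·: zz
Z/II-1 aff I-1×I-2: Zz
Z/II-2 aff I-1×I-2: Zz
Z/II-3 aff I-1×I-2: Zz
⇒ Z over [I-1,I-2,II-1,II-2,II-3]: 2 consistent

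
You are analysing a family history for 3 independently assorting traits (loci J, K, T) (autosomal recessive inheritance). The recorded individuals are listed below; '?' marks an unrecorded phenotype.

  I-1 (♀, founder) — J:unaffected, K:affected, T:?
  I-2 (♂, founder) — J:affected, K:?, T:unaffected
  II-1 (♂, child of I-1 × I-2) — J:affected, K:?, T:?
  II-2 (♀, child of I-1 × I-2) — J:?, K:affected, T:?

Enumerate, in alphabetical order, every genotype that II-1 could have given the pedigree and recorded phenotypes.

II-1 ∈ {jj Kk TT, jj Kk Tt, jj Kk tt, jj kk TT, jj kk Tt, jj kk tt}

J/I-1 un ·: Jj
J/I-2 aff ·: jj
J/II-1 aff I-1×I-2: jj
J/II-2 ? I-1×I-2: Jj|jj
⇒ J over [I-1,I-2,II-1,II-2]: 2 consistent
K/I-1 aff ·: kk
K/I-2 ? ·: Kk|kk
K/II-1 ? I-1×I-2: Kk|kk
K/II-2 aff I-1×I-2: kk
⇒ K over [I-1,I-2,II-1,II-2]: 3 consistent
T/I-1 ? ·: TT|Tt|tt
T/I-2 un ·: TT|Tt
T/II-1 ? I-1×I-2: TT|Tt|tt
T/II-2 ? I-1×I-2: TT|Tt|tt
⇒ T over [I-1,I-2,II-1,II-2]: 23 consistent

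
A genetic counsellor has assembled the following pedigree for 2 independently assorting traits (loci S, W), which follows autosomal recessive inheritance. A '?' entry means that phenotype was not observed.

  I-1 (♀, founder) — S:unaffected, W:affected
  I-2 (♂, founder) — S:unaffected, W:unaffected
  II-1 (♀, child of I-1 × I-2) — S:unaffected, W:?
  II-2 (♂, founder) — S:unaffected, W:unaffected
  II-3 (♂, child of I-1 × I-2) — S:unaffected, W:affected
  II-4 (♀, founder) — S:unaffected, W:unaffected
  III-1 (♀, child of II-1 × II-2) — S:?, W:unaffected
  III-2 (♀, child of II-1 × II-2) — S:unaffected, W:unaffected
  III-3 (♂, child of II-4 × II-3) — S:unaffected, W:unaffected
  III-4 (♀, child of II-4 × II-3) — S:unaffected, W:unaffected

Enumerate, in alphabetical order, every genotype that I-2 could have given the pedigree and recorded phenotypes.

S/I-1 un ·: SS|Ss
S/I-2 un ·: SS|Ss
S/II-1 un I-1×I-2: SS|Ss
S/II-2 un ·: SS|Ss
S/II-3 un I-1×I-2: SS|Ss
S/II-4 un ·: SS|Ss
S/III-1 ? II-1×II-2: SS|Ss|ss
S/III-2 un II-1×II-2: SS|Ss
S/III-3 un II-4×II-3: SS|Ss
S/III-4 un II-4×II-3: SS|Ss
⇒ S over [I-1,I-2,II-1,II-2,II-3,II-4,III-1,III-2,III-3,III-4]: 610 consistent
W/I-1 aff ·: ww
W/I-2 un ·: Ww
W/II-1 ? I-1×I-2: Ww|ww
W/II-2 un ·: WW|Ww
W/II-3 aff I-1×I-2: ww
W/II-4 un ·: WW|Ww
W/III-1 un II-1×II-2: WW|Ww
W/III-2 un II-1×II-2: WW|Ww
W/III-3 un II-4×II-3: Ww
W/III-4 un II-4×II-3: Ww
⇒ W over [I-1,I-2,II-1,II-2,II-3,II-4,III-1,III-2,III-3,III-4]: 20 consistent

I-2 ∈ {SS Ww, Ss Ww}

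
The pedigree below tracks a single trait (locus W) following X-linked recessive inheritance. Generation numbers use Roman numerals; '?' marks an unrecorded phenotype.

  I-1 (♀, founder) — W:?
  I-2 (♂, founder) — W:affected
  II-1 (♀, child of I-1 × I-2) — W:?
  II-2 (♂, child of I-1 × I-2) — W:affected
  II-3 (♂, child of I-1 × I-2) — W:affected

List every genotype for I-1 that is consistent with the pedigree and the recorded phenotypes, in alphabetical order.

W/I-1 ? ·: X^WX^w|X^wX^w
W/I-2 aff ·: X^wY
W/II-1 ? I-1×I-2: X^WX^w|X^wX^w
W/II-2 aff I-1×I-2: X^wY
W/II-3 aff I-1×I-2: X^wY
⇒ W over [I-1,I-2,II-1,II-2,II-3]: 3 consistent

I-1 ∈ {X^WX^w, X^wX^w}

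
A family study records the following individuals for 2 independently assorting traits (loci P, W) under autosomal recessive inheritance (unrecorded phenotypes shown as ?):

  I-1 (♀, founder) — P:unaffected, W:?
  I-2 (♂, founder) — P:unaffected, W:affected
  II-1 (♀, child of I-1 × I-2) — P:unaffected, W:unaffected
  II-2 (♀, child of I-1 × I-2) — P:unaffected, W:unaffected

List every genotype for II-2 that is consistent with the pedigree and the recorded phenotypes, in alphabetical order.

P/I-1 un ·: PP|Pp
P/I-2 un ·: PP|Pp
P/II-1 un I-1×I-2: PP|Pp
P/II-2 un I-1×I-2: PP|Pp
⇒ P over [I-1,I-2,II-1,II-2]: 13 consistent
W/I-1 ? ·: WW|Ww
W/I-2 aff ·: ww
W/II-1 un I-1×I-2: Ww
W/II-2 un I-1×I-2: Ww
⇒ W over [I-1,I-2,II-1,II-2]: 2 consistent

II-2 ∈ {PP Ww, Pp Ww}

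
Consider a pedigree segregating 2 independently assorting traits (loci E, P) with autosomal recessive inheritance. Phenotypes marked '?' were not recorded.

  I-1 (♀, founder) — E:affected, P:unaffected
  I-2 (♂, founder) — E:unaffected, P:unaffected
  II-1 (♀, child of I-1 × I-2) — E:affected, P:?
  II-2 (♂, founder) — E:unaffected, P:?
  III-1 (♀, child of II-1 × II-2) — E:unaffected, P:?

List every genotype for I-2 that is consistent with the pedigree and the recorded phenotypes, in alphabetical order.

E/I-1 aff ·: ee
E/I-2 un ·: Ee
E/II-1 aff I-1×I-2: ee
E/II-2 un ·: EE|Ee
E/III-1 un II-1×II-2: Ee
⇒ E over [I-1,I-2,II-1,II-2,III-1]: 2 consistent
P/I-1 un ·: PP|Pp
P/I-2 un ·: PP|Pp
P/II-1 ? I-1×I-2: PP|Pp|pp
P/II-2 ? ·: PP|Pp|pp
P/III-1 ? II-1×II-2: PP|Pp|pp
⇒ P over [I-1,I-2,II-1,II-2,III-1]: 41 consistent

I-2 ∈ {Ee PP, Ee Pp}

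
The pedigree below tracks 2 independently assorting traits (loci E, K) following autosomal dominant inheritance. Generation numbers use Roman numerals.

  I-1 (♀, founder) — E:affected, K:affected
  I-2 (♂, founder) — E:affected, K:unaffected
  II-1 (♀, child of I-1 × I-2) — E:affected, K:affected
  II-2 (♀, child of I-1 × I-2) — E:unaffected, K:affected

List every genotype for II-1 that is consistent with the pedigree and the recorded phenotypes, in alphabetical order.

E/I-1 aff ·: Ee
E/I-2 aff ·: Ee
E/II-1 aff I-1×I-2: Ee|EE
E/II-2 un I-1×I-2: ee
⇒ E over [I-1,I-2,II-1,II-2]: 2 consistent
K/I-1 aff ·: Kk|KK
K/I-2 un ·: kk
K/II-1 aff I-1×I-2: Kk
K/II-2 aff I-1×I-2: Kk
⇒ K over [I-1,I-2,II-1,II-2]: 2 consistent

II-1 ∈ {EE Kk, Ee Kk}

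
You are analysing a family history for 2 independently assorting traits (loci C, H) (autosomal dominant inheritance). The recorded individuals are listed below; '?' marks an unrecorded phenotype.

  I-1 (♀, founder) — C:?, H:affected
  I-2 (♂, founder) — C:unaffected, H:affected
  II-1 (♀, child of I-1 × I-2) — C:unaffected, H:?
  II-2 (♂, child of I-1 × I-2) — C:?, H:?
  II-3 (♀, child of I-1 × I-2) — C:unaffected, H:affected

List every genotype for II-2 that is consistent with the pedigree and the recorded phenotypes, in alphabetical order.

C/I-1 ? ·: cc|Cc
C/I-2 un ·: cc
C/II-1 un I-1×I-2: cc
C/II-2 ? I-1×I-2: cc|Cc
C/II-3 un I-1×I-2: cc
⇒ C over [I-1,I-2,II-1,II-2,II-3]: 3 consistent
H/I-1 aff ·: Hh|HH
H/I-2 aff ·: Hh|HH
H/II-1 ? I-1×I-2: hh|Hh|HH
H/II-2 ? I-1×I-2: hh|Hh|HH
H/II-3 aff I-1×I-2: Hh|HH
⇒ H over [I-1,I-2,II-1,II-2,II-3]: 35 consistent

II-2 ∈ {Cc HH, Cc Hh, Cc hh, cc HH, cc Hh, cc hh}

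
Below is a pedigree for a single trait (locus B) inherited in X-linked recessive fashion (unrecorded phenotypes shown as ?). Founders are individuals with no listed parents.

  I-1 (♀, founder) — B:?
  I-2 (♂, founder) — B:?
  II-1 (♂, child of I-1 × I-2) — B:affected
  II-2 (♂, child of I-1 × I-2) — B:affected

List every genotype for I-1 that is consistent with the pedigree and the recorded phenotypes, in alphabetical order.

B/I-1 ? ·: X^BX^b|X^bX^b
B/I-2 ? ·: X^BY|X^bY
B/II-1 aff I-1×I-2: X^bY
B/II-2 aff I-1×I-2: X^bY
⇒ B over [I-1,I-2,II-1,II-2]: 4 consistent

I-1 ∈ {X^BX^b, X^bX^b}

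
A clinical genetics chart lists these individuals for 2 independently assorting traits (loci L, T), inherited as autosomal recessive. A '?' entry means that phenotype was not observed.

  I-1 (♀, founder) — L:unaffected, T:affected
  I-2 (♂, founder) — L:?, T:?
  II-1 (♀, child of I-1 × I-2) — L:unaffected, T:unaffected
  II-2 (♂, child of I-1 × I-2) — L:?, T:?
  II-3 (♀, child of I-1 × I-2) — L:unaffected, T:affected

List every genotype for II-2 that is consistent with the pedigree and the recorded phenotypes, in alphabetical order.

II-2 ∈ {LL Tt, LL tt, Ll Tt, Ll tt, ll Tt, ll tt}

L/I-1 un ·: LL|Ll
L/I-2 ? ·: LL|Ll|ll
L/II-1 un I-1×I-2: LL|Ll
L/II-2 ? I-1×I-2: LL|Ll|ll
L/II-3 un I-1×I-2: LL|Ll
⇒ L over [I-1,I-2,II-1,II-2,II-3]: 32 consistent
T/I-1 aff ·: tt
T/I-2 ? ·: Tt
T/II-1 un I-1×I-2: Tt
T/II-2 ? I-1×I-2: Tt|tt
T/II-3 aff I-1×I-2: tt
⇒ T over [I-1,I-2,II-1,II-2,II-3]: 2 consistent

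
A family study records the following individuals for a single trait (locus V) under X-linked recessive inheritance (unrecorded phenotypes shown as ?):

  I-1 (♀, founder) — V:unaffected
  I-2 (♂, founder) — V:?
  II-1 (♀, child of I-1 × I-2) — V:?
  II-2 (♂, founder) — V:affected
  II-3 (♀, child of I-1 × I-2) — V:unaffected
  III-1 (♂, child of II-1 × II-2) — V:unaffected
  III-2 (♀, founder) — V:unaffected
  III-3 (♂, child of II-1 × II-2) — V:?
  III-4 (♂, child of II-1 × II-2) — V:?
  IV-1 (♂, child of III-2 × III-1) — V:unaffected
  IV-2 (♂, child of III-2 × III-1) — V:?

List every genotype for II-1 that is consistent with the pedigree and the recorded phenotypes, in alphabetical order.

II-1 ∈ {X^VX^V, X^VX^v}

V/I-1 un ·: X^VX^V|X^VX^v
V/I-2 ? ·: X^VY|X^vY
V/II-1 ? I-1×I-2: X^VX^V|X^VX^v
V/II-2 aff ·: X^vY
V/II-3 un I-1×I-2: X^VX^V|X^VX^v
V/III-1 un II-1×II-2: X^VY
V/III-2 un ·: X^VX^V|X^VX^v
V/III-3 ? II-1×II-2: X^VY|X^vY
V/III-4 ? II-1×II-2: X^VY|X^vY
V/IV-1 un III-2×III-1: X^VY
V/IV-2 ? III-2×III-1: X^VY|X^vY
⇒ V over [I-1,I-2,II-1,II-2,II-3,III-1,III-2,III-3,III-4,IV-1,IV-2]: 57 consistent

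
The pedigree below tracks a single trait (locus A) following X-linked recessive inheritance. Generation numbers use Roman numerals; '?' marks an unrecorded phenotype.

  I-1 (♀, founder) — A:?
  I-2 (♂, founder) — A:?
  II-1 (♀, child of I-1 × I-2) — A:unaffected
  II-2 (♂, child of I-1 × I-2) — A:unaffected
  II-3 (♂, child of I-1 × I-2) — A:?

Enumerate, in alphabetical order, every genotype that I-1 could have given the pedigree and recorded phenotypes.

A/I-1 ? ·: X^AX^A|X^AX^a
A/I-2 ? ·: X^AY|X^aY
A/II-1 un I-1×I-2: X^AX^A|X^AX^a
A/II-2 un I-1×I-2: X^AY
A/II-3 ? I-1×I-2: X^AY|X^aY
⇒ A over [I-1,I-2,II-1,II-2,II-3]: 8 consistent

I-1 ∈ {X^AX^A, X^AX^a}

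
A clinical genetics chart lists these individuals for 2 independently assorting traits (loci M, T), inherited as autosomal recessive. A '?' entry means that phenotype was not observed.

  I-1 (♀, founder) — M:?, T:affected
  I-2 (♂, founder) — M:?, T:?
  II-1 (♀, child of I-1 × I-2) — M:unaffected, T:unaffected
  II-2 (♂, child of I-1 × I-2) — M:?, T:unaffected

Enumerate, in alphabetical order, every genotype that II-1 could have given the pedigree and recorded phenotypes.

II-1 ∈ {MM Tt, Mm Tt}

M/I-1 ? ·: MM|Mm|mm
M/I-2 ? ·: MM|Mm|mm
M/II-1 un I-1×I-2: MM|Mm
M/II-2 ? I-1×I-2: MM|Mm|mm
⇒ M over [I-1,I-2,II-1,II-2]: 21 consistent
T/I-1 aff ·: tt
T/I-2 ? ·: TT|Tt
T/II-1 un I-1×I-2: Tt
T/II-2 un I-1×I-2: Tt
⇒ T over [I-1,I-2,II-1,II-2]: 2 consistent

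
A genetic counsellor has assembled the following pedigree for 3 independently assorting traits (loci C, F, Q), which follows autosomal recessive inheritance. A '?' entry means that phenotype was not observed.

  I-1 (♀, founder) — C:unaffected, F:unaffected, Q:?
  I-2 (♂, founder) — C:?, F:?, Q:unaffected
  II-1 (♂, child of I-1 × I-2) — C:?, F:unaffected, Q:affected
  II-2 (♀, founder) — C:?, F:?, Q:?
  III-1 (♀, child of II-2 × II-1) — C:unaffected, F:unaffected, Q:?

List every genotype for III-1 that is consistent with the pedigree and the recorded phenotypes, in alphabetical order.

III-1 ∈ {CC FF Qq, CC FF qq, CC Ff Qq, CC Ff qq, Cc FF Qq, Cc FF qq, Cc Ff Qq, Cc Ff qq}

C/I-1 un ·: CC|Cc
C/I-2 ? ·: CC|Cc|cc
C/II-1 ? I-1×I-2: CC|Cc|cc
C/II-2 ? ·: CC|Cc|cc
C/III-1 un II-2×II-1: CC|Cc
⇒ C over [I-1,I-2,II-1,II-2,III-1]: 45 consistent
F/I-1 un ·: FF|Ff
F/I-2 ? ·: FF|Ff|ff
F/II-1 un I-1×I-2: FF|Ff
F/II-2 ? ·: FF|Ff|ff
F/III-1 un II-2×II-1: FF|Ff
⇒ F over [I-1,I-2,II-1,II-2,III-1]: 41 consistent
Q/I-1 ? ·: Qq|qq
Q/I-2 un ·: Qq
Q/II-1 aff I-1×I-2: qq
Q/II-2 ? ·: QQ|Qq|qq
Q/III-1 ? II-2×II-1: Qq|qq
⇒ Q over [I-1,I-2,II-1,II-2,III-1]: 8 consistent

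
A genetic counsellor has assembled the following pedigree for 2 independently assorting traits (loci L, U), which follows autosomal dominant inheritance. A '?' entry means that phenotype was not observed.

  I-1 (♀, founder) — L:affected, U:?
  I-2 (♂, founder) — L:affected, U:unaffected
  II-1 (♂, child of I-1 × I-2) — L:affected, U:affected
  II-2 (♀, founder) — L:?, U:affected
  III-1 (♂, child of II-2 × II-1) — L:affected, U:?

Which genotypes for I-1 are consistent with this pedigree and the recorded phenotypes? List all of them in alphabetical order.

L/I-1 aff ·: Ll|LL
L/I-2 aff ·: Ll|LL
L/II-1 aff I-1×I-2: Ll|LL
L/II-2 ? ·: ll|Ll|LL
L/III-1 aff II-2×II-1: Ll|LL
⇒ L over [I-1,I-2,II-1,II-2,III-1]: 31 consistent
U/I-1 ? ·: Uu|UU
U/I-2 un ·: uu
U/II-1 aff I-1×I-2: Uu
U/II-2 aff ·: Uu|UU
U/III-1 ? II-2×II-1: uu|Uu|UU
⇒ U over [I-1,I-2,II-1,II-2,III-1]: 10 consistent

I-1 ∈ {LL UU, LL Uu, Ll UU, Ll Uu}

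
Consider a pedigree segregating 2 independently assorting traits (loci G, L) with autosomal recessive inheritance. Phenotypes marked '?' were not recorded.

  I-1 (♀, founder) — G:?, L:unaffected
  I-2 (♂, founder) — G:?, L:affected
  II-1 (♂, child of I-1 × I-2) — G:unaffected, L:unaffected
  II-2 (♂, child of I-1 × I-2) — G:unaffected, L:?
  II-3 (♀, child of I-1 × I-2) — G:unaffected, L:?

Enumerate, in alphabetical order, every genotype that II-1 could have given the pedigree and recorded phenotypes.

II-1 ∈ {GG Ll, Gg Ll}

G/I-1 ? ·: GG|Gg|gg
G/I-2 ? ·: GG|Gg|gg
G/II-1 un I-1×I-2: GG|Gg
G/II-2 un I-1×I-2: GG|Gg
G/II-3 un I-1×I-2: GG|Gg
⇒ G over [I-1,I-2,II-1,II-2,II-3]: 29 consistent
L/I-1 un ·: LL|Ll
L/I-2 aff ·: ll
L/II-1 un I-1×I-2: Ll
L/II-2 ? I-1×I-2: Ll|ll
L/II-3 ? I-1×I-2: Ll|ll
⇒ L over [I-1,I-2,II-1,II-2,II-3]: 5 consistent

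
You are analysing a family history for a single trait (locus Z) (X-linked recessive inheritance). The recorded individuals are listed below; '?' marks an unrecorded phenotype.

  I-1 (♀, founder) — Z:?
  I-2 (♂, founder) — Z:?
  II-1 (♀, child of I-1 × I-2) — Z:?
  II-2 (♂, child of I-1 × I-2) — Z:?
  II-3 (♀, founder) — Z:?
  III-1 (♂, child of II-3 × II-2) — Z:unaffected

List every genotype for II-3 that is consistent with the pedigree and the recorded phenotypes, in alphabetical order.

Z/I-1 ? ·: X^ZX^Z|X^ZX^z|X^zX^z
Z/I-2 ? ·: X^ZY|X^zY
Z/II-1 ? I-1×I-2: X^ZX^Z|X^ZX^z|X^zX^z
Z/II-2 ? I-1×I-2: X^ZY|X^zY
Z/II-3 ? ·: X^ZX^Z|X^ZX^z
Z/III-1 un II-3×II-2: X^ZY
⇒ Z over [I-1,I-2,II-1,II-2,II-3,III-1]: 24 consistent

II-3 ∈ {X^ZX^Z, X^ZX^z}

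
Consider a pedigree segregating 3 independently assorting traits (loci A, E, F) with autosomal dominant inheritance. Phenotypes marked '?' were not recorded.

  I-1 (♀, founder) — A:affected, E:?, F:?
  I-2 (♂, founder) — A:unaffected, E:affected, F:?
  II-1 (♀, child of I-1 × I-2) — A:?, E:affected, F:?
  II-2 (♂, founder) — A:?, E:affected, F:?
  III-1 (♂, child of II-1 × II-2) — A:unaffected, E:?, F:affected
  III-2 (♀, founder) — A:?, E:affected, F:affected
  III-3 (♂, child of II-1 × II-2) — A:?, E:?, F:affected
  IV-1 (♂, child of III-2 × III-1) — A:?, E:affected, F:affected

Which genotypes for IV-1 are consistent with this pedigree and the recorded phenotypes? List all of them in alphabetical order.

IV-1 ∈ {Aa EE FF, Aa EE Ff, Aa Ee FF, Aa Ee Ff, aa EE FF, aa EE Ff, aa Ee FF, aa Ee Ff}

A/I-1 aff ·: Aa|AA
A/I-2 un ·: aa
A/II-1 ? I-1×I-2: aa|Aa
A/II-2 ? ·: aa|Aa
A/III-1 un II-1×II-2: aa
A/III-2 ? ·: aa|Aa|AA
A/III-3 ? II-1×II-2: aa|Aa|AA
A/IV-1 ? III-2×III-1: aa|Aa
⇒ A over [I-1,I-2,II-1,II-2,III-1,III-2,III-3,IV-1]: 52 consistent
E/I-1 ? ·: ee|Ee|EE
E/I-2 aff ·: Ee|EE
E/II-1 aff I-1×I-2: Ee|EE
E/II-2 aff ·: Ee|EE
E/III-1 ? II-1×II-2: ee|Ee|EE
E/III-2 aff ·: Ee|EE
E/III-3 ? II-1×II-2: ee|Ee|EE
E/IV-1 aff III-2×III-1: Ee|EE
⇒ E over [I-1,I-2,II-1,II-2,III-1,III-2,III-3,IV-1]: 273 consistent
F/I-1 ? ·: ff|Ff|FF
F/I-2 ? ·: ff|Ff|FF
F/II-1 ? I-1×I-2: ff|Ff|FF
F/II-2 ? ·: ff|Ff|FF
F/III-1 aff II-1×II-2: Ff|FF
F/III-2 aff ·: Ff|FF
F/III-3 aff II-1×II-2: Ff|FF
F/IV-1 aff III-2×III-1: Ff|FF
⇒ F over [I-1,I-2,II-1,II-2,III-1,III-2,III-3,IV-1]: 340 consistent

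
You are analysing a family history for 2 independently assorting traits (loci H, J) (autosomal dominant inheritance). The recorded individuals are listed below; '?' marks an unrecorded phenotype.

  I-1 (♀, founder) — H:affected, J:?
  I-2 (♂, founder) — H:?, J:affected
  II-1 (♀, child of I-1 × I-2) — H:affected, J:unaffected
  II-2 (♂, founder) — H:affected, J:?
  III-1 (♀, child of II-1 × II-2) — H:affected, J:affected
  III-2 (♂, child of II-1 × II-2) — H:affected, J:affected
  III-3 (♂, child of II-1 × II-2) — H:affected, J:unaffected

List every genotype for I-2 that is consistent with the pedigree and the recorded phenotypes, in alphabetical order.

H/I-1 aff ·: Hh|HH
H/I-2 ? ·: hh|Hh|HH
H/II-1 aff I-1×I-2: Hh|HH
H/II-2 aff ·: Hh|HH
H/III-1 aff II-1×II-2: Hh|HH
H/III-2 aff II-1×II-2: Hh|HH
H/III-3 aff II-1×II-2: Hh|HH
⇒ H over [I-1,I-2,II-1,II-2,III-1,III-2,III-3]: 116 consistent
J/I-1 ? ·: jj|Jj
J/I-2 aff ·: Jj
J/II-1 un I-1×I-2: jj
J/II-2 ? ·: Jj
J/III-1 aff II-1×II-2: Jj
J/III-2 aff II-1×II-2: Jj
J/III-3 un II-1×II-2: jj
⇒ J over [I-1,I-2,II-1,II-2,III-1,III-2,III-3]: 2 consistent

I-2 ∈ {HH Jj, Hh Jj, hh Jj}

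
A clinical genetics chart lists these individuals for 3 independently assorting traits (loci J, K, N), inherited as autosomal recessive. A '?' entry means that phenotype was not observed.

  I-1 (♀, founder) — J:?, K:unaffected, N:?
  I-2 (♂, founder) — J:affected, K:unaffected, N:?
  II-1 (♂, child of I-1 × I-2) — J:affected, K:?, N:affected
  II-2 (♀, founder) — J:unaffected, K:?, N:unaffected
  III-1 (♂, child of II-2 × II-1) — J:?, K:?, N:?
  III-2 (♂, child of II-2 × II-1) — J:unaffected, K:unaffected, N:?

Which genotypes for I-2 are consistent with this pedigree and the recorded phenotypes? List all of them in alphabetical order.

J/I-1 ? ·: Jj|jj
J/I-2 aff ·: jj
J/II-1 aff I-1×I-2: jj
J/II-2 un ·: JJ|Jj
J/III-1 ? II-2×II-1: Jj|jj
J/III-2 un II-2×II-1: Jj
⇒ J over [I-1,I-2,II-1,II-2,III-1,III-2]: 6 consistent
K/I-1 un ·: KK|Kk
K/I-2 un ·: KK|Kk
K/II-1 ? I-1×I-2: KK|Kk|kk
K/II-2 ? ·: KK|Kk|kk
K/III-1 ? II-2×II-1: KK|Kk|kk
K/III-2 un II-2×II-1: KK|Kk
⇒ K over [I-1,I-2,II-1,II-2,III-1,III-2]: 63 consistent
N/I-1 ? ·: Nn|nn
N/I-2 ? ·: Nn|nn
N/II-1 aff I-1×I-2: nn
N/II-2 un ·: NN|Nn
N/III-1 ? II-2×II-1: Nn|nn
N/III-2 ? II-2×II-1: Nn|nn
⇒ N over [I-1,I-2,II-1,II-2,III-1,III-2]: 20 consistent

I-2 ∈ {jj KK Nn, jj KK nn, jj Kk Nn, jj Kk nn}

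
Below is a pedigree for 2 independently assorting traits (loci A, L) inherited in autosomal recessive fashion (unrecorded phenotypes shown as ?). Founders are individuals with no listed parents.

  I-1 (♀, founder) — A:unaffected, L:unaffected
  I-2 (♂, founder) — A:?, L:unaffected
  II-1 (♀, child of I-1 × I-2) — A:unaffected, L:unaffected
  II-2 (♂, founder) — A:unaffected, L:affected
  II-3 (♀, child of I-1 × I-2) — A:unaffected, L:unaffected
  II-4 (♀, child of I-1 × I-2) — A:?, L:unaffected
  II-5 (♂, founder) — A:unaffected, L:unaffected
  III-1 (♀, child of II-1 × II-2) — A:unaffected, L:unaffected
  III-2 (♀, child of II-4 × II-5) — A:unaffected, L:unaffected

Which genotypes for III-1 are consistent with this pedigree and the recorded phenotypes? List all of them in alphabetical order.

A/I-1 un ·: AA|Aa
A/I-2 ? ·: AA|Aa|aa
A/II-1 un I-1×I-2: AA|Aa
A/II-2 un ·: AA|Aa
A/II-3 un I-1×I-2: AA|Aa
A/II-4 ? I-1×I-2: AA|Aa|aa
A/II-5 un ·: AA|Aa
A/III-1 un II-1×II-2: AA|Aa
A/III-2 un II-4×II-5: AA|Aa
⇒ A over [I-1,I-2,II-1,II-2,II-3,II-4,II-5,III-1,III-2]: 371 consistent
L/I-1 un ·: LL|Ll
L/I-2 un ·: LL|Ll
L/II-1 un I-1×I-2: LL|Ll
L/II-2 aff ·: ll
L/II-3 un I-1×I-2: LL|Ll
L/II-4 un I-1×I-2: LL|Ll
L/II-5 un ·: LL|Ll
L/III-1 un II-1×II-2: Ll
L/III-2 un II-4×II-5: LL|Ll
⇒ L over [I-1,I-2,II-1,II-2,II-3,II-4,II-5,III-1,III-2]: 87 consistent

III-1 ∈ {AA Ll, Aa Ll}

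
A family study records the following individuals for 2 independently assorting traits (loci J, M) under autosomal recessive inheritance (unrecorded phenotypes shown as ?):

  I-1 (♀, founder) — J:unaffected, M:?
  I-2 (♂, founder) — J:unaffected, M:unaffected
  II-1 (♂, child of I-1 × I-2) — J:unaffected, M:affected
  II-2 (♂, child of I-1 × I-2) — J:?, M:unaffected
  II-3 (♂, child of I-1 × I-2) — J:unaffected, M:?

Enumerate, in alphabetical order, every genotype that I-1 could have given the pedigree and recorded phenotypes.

J/I-1 un ·: JJ|Jj
J/I-2 un ·: JJ|Jj
J/II-1 un I-1×I-2: JJ|Jj
J/II-2 ? I-1×I-2: JJ|Jj|jj
J/II-3 un I-1×I-2: JJ|Jj
⇒ J over [I-1,I-2,II-1,II-2,II-3]: 29 consistent
M/I-1 ? ·: Mm|mm
M/I-2 un ·: Mm
M/II-1 aff I-1×I-2: mm
M/II-2 un I-1×I-2: MM|Mm
M/II-3 ? I-1×I-2: MM|Mm|mm
⇒ M over [I-1,I-2,II-1,II-2,II-3]: 8 consistent

I-1 ∈ {JJ Mm, JJ mm, Jj Mm, Jj mm}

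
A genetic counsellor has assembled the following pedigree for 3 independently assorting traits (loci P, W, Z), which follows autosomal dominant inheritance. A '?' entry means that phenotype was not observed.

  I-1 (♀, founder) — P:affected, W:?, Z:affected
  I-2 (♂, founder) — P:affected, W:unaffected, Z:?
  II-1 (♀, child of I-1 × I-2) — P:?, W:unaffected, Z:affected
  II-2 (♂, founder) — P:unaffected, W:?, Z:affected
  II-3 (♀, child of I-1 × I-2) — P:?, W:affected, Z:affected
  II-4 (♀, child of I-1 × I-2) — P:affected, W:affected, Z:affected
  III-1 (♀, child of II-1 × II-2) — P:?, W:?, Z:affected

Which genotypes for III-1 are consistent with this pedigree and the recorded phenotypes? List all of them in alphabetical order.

P/I-1 aff ·: Pp|PP
P/I-2 aff ·: Pp|PP
P/II-1 ? I-1×I-2: pp|Pp|PP
P/II-2 un ·: pp
P/II-3 ? I-1×I-2: pp|Pp|PP
P/II-4 aff I-1×I-2: Pp|PP
P/III-1 ? II-1×II-2: pp|Pp
⇒ P over [I-1,I-2,II-1,II-2,II-3,II-4,III-1]: 49 consistent
W/I-1 ? ·: Ww
W/I-2 un ·: ww
W/II-1 un I-1×I-2: ww
W/II-2 ? ·: ww|Ww|WW
W/II-3 aff I-1×I-2: Ww
W/II-4 aff I-1×I-2: Ww
W/III-1 ? II-1×II-2: ww|Ww
⇒ W over [I-1,I-2,II-1,II-2,II-3,II-4,III-1]: 4 consistent
Z/I-1 aff ·: Zz|ZZ
Z/I-2 ? ·: zz|Zz|ZZ
Z/II-1 aff I-1×I-2: Zz|ZZ
Z/II-2 aff ·: Zz|ZZ
Z/II-3 aff I-1×I-2: Zz|ZZ
Z/II-4 aff I-1×I-2: Zz|ZZ
Z/III-1 aff II-1×II-2: Zz|ZZ
⇒ Z over [I-1,I-2,II-1,II-2,II-3,II-4,III-1]: 95 consistent

III-1 ∈ {Pp Ww ZZ, Pp Ww Zz, Pp ww ZZ, Pp ww Zz, pp Ww ZZ, pp Ww Zz, pp ww ZZ, pp ww Zz}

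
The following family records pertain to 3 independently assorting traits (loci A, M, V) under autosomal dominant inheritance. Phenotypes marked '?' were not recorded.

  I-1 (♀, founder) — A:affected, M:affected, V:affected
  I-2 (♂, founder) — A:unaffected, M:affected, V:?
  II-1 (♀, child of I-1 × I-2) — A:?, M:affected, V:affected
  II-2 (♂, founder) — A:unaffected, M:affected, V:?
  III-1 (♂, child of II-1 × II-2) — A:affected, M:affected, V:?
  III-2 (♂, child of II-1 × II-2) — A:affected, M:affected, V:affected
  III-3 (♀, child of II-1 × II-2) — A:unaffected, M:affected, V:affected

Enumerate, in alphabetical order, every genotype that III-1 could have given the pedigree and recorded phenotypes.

III-1 ∈ {Aa MM VV, Aa MM Vv, Aa MM vv, Aa Mm VV, Aa Mm Vv, Aa Mm vv}

A/I-1 aff ·: Aa|AA
A/I-2 un ·: aa
A/II-1 ? I-1×I-2: Aa
A/II-2 un ·: aa
A/III-1 aff II-1×II-2: Aa
A/III-2 aff II-1×II-2: Aa
A/III-3 un II-1×II-2: aa
⇒ A over [I-1,I-2,II-1,II-2,III-1,III-2,III-3]: 2 consistent
M/I-1 aff ·: Mm|MM
M/I-2 aff ·: Mm|MM
M/II-1 aff I-1×I-2: Mm|MM
M/II-2 aff ·: Mm|MM
M/III-1 aff II-1×II-2: Mm|MM
M/III-2 aff II-1×II-2: Mm|MM
M/III-3 aff II-1×II-2: Mm|MM
⇒ M over [I-1,I-2,II-1,II-2,III-1,III-2,III-3]: 84 consistent
V/I-1 aff ·: Vv|VV
V/I-2 ? ·: vv|Vv|VV
V/II-1 aff I-1×I-2: Vv|VV
V/II-2 ? ·: vv|Vv|VV
V/III-1 ? II-1×II-2: vv|Vv|VV
V/III-2 aff II-1×II-2: Vv|VV
V/III-3 aff II-1×II-2: Vv|VV
⇒ V over [I-1,I-2,II-1,II-2,III-1,III-2,III-3]: 150 consistent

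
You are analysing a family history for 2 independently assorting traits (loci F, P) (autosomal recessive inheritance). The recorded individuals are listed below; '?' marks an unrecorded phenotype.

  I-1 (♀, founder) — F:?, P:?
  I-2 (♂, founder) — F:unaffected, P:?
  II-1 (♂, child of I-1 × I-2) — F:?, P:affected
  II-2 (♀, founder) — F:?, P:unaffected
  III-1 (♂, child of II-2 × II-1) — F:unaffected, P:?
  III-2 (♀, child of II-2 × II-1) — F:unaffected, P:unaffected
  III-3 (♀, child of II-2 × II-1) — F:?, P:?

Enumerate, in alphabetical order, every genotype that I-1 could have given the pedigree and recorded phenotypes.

F/I-1 ? ·: FF|Ff|ff
F/I-2 un ·: FF|Ff
F/II-1 ? I-1×I-2: FF|Ff|ff
F/II-2 ? ·: FF|Ff|ff
F/III-1 un II-2×II-1: FF|Ff
F/III-2 un II-2×II-1: FF|Ff
F/III-3 ? II-2×II-1: FF|Ff|ff
⇒ F over [I-1,I-2,II-1,II-2,III-1,III-2,III-3]: 156 consistent
P/I-1 ? ·: Pp|pp
P/I-2 ? ·: Pp|pp
P/II-1 aff I-1×I-2: pp
P/II-2 un ·: PP|Pp
P/III-1 ? II-2×II-1: Pp|pp
P/III-2 un II-2×II-1: Pp
P/III-3 ? II-2×II-1: Pp|pp
⇒ P over [I-1,I-2,II-1,II-2,III-1,III-2,III-3]: 20 consistent

I-1 ∈ {FF Pp, FF pp, Ff Pp, Ff pp, ff Pp, ff pp}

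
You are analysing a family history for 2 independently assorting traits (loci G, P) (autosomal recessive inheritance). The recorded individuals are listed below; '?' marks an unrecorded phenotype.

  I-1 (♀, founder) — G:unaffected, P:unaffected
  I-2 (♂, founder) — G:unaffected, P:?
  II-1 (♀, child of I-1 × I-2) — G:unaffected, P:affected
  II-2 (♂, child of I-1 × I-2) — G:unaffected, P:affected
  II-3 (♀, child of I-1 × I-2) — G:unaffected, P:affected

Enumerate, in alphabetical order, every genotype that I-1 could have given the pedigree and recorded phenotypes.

G/I-1 un ·: GG|Gg
G/I-2 un ·: GG|Gg
G/II-1 un I-1×I-2: GG|Gg
G/II-2 un I-1×I-2: GG|Gg
G/II-3 un I-1×I-2: GG|Gg
⇒ G over [I-1,I-2,II-1,II-2,II-3]: 25 consistent
P/I-1 un ·: Pp
P/I-2 ? ·: Pp|pp
P/II-1 aff I-1×I-2: pp
P/II-2 aff I-1×I-2: pp
P/II-3 aff I-1×I-2: pp
⇒ P over [I-1,I-2,II-1,II-2,II-3]: 2 consistent

I-1 ∈ {GG Pp, Gg Pp}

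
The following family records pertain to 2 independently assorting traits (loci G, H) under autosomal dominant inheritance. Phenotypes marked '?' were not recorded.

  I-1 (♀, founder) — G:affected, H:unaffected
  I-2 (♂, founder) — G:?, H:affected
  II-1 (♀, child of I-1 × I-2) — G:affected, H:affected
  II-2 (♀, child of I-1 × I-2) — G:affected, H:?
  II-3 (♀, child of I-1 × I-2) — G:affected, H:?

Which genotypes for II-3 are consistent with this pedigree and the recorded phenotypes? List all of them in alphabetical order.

II-3 ∈ {GG Hh, GG hh, Gg Hh, Gg hh}

G/I-1 aff ·: Gg|GG
G/I-2 ? ·: gg|Gg|GG
G/II-1 aff I-1×I-2: Gg|GG
G/II-2 aff I-1×I-2: Gg|GG
G/II-3 aff I-1×I-2: Gg|GG
⇒ G over [I-1,I-2,II-1,II-2,II-3]: 27 consistent
H/I-1 un ·: hh
H/I-2 aff ·: Hh|HH
H/II-1 aff I-1×I-2: Hh
H/II-2 ? I-1×I-2: hh|Hh
H/II-3 ? I-1×I-2: hh|Hh
⇒ H over [I-1,I-2,II-1,II-2,II-3]: 5 consistent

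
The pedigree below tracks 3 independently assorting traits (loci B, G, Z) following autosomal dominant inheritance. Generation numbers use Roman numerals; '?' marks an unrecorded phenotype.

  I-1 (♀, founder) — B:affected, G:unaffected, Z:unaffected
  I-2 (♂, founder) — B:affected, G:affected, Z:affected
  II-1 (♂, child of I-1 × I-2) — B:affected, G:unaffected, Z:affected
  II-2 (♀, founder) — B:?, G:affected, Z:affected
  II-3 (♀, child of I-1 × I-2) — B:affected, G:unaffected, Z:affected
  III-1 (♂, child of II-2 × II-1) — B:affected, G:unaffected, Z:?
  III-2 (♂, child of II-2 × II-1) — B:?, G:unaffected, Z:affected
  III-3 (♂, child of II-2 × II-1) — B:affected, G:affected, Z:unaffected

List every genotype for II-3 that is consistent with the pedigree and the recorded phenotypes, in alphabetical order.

II-3 ∈ {BB gg Zz, Bb gg Zz}

B/I-1 aff ·: Bb|BB
B/I-2 aff ·: Bb|BB
B/II-1 aff I-1×I-2: Bb|BB
B/II-2 ? ·: bb|Bb|BB
B/II-3 aff I-1×I-2: Bb|BB
B/III-1 aff II-2×II-1: Bb|BB
B/III-2 ? II-2×II-1: bb|Bb|BB
B/III-3 aff II-2×II-1: Bb|BB
⇒ B over [I-1,I-2,II-1,II-2,II-3,III-1,III-2,III-3]: 202 consistent
G/I-1 un ·: gg
G/I-2 aff ·: Gg
G/II-1 un I-1×I-2: gg
G/II-2 aff ·: Gg
G/II-3 un I-1×I-2: gg
G/III-1 un II-2×II-1: gg
G/III-2 un II-2×II-1: gg
G/III-3 aff II-2×II-1: Gg
⇒ G over [I-1,I-2,II-1,II-2,II-3,III-1,III-2,III-3]: 1 consistent
Z/I-1 un ·: zz
Z/I-2 aff ·: Zz|ZZ
Z/II-1 aff I-1×I-2: Zz
Z/II-2 aff ·: Zz
Z/II-3 aff I-1×I-2: Zz
Z/III-1 ? II-2×II-1: zz|Zz|ZZ
Z/III-2 aff II-2×II-1: Zz|ZZ
Z/III-3 un II-2×II-1: zz
⇒ Z over [I-1,I-2,II-1,II-2,II-3,III-1,III-2,III-3]: 12 consistent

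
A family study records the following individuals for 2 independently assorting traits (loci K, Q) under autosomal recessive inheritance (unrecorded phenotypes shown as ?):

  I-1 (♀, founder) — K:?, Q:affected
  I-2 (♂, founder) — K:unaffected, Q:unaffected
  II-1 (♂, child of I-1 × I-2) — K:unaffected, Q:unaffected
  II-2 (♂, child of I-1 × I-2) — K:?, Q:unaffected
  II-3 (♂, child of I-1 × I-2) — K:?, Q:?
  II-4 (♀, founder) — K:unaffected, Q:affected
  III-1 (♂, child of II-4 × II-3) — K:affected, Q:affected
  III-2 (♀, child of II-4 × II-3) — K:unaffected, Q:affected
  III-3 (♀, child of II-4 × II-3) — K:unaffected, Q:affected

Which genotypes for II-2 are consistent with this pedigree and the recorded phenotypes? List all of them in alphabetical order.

II-2 ∈ {KK Qq, Kk Qq, kk Qq}

K/I-1 ? ·: KK|Kk|kk
K/I-2 un ·: KK|Kk
K/II-1 un I-1×I-2: KK|Kk
K/II-2 ? I-1×I-2: KK|Kk|kk
K/II-3 ? I-1×I-2: Kk|kk
K/II-4 un ·: Kk
K/III-1 aff II-4×II-3: kk
K/III-2 un II-4×II-3: KK|Kk
K/III-3 un II-4×II-3: KK|Kk
⇒ K over [I-1,I-2,II-1,II-2,II-3,II-4,III-1,III-2,III-3]: 76 consistent
Q/I-1 aff ·: qq
Q/I-2 un ·: QQ|Qq
Q/II-1 un I-1×I-2: Qq
Q/II-2 un I-1×I-2: Qq
Q/II-3 ? I-1×I-2: Qq|qq
Q/II-4 aff ·: qq
Q/III-1 aff II-4×II-3: qq
Q/III-2 aff II-4×II-3: qq
Q/III-3 aff II-4×II-3: qq
⇒ Q over [I-1,I-2,II-1,II-2,II-3,II-4,III-1,III-2,III-3]: 3 consistent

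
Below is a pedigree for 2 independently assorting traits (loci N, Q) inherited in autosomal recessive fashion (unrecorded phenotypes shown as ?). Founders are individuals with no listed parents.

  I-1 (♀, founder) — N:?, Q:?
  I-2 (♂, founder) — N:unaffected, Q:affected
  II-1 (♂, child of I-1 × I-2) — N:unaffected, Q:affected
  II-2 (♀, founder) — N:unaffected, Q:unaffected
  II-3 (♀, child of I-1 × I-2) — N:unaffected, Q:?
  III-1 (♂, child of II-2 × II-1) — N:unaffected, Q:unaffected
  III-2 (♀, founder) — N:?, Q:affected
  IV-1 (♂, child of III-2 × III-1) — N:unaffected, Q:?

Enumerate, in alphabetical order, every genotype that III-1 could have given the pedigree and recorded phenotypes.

III-1 ∈ {NN Qq, Nn Qq}

N/I-1 ? ·: NN|Nn|nn
N/I-2 un ·: NN|Nn
N/II-1 un I-1×I-2: NN|Nn
N/II-2 un ·: NN|Nn
N/II-3 un I-1×I-2: NN|Nn
N/III-1 un II-2×II-1: NN|Nn
N/III-2 ? ·: NN|Nn|nn
N/IV-1 un III-2×III-1: NN|Nn
⇒ N over [I-1,I-2,II-1,II-2,II-3,III-1,III-2,IV-1]: 235 consistent
Q/I-1 ? ·: Qq|qq
Q/I-2 aff ·: qq
Q/II-1 aff I-1×I-2: qq
Q/II-2 un ·: QQ|Qq
Q/II-3 ? I-1×I-2: Qq|qq
Q/III-1 un II-2×II-1: Qq
Q/III-2 aff ·: qq
Q/IV-1 ? III-2×III-1: Qq|qq
⇒ Q over [I-1,I-2,II-1,II-2,II-3,III-1,III-2,IV-1]: 12 consistent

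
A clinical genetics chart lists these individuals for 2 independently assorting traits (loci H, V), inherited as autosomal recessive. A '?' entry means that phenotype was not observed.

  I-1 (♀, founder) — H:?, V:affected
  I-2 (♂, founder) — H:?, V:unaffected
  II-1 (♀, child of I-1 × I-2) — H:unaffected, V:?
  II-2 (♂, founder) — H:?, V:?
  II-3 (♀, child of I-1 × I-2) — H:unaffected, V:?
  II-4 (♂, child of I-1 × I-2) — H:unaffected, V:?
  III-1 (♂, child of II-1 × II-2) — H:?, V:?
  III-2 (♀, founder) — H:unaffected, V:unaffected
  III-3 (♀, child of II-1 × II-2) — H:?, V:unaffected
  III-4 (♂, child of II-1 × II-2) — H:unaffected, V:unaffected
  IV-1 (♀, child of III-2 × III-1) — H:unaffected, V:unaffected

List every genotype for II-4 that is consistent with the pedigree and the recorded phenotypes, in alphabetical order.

II-4 ∈ {HH Vv, HH vv, Hh Vv, Hh vv}

H/I-1 ? ·: HH|Hh|hh
H/I-2 ? ·: HH|Hh|hh
H/II-1 un I-1×I-2: HH|Hh
H/II-2 ? ·: HH|Hh|hh
H/II-3 un I-1×I-2: HH|Hh
H/II-4 un I-1×I-2: HH|Hh
H/III-1 ? II-1×II-2: HH|Hh|hh
H/III-2 un ·: HH|Hh
H/III-3 ? II-1×II-2: HH|Hh|hh
H/III-4 un II-1×II-2: HH|Hh
H/IV-1 un III-2×III-1: HH|Hh
⇒ H over [I-1,I-2,II-1,II-2,II-3,II-4,III-1,III-2,III-3,III-4,IV-1]: 1959 consistent
V/I-1 aff ·: vv
V/I-2 un ·: VV|Vv
V/II-1 ? I-1×I-2: Vv|vv
V/II-2 ? ·: VV|Vv|vv
V/II-3 ? I-1×I-2: Vv|vv
V/II-4 ? I-1×I-2: Vv|vv
V/III-1 ? II-1×II-2: VV|Vv|vv
V/III-2 un ·: VV|Vv
V/III-3 un II-1×II-2: VV|Vv
V/III-4 un II-1×II-2: VV|Vv
V/IV-1 un III-2×III-1: VV|Vv
⇒ V over [I-1,I-2,II-1,II-2,II-3,II-4,III-1,III-2,III-3,III-4,IV-1]: 390 consistent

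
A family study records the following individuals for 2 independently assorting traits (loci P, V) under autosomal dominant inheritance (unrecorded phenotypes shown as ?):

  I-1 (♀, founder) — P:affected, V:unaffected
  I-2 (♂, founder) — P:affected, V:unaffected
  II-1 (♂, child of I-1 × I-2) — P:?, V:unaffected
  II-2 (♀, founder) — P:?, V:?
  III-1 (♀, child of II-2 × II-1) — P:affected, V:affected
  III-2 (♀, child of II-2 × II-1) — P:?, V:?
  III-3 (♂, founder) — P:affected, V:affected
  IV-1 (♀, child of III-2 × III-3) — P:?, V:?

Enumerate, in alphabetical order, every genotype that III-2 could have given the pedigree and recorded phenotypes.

III-2 ∈ {PP Vv, PP vv, Pp Vv, Pp vv, pp Vv, pp vv}

P/I-1 aff ·: Pp|PP
P/I-2 aff ·: Pp|PP
P/II-1 ? I-1×I-2: pp|Pp|PP
P/II-2 ? ·: pp|Pp|PP
P/III-1 aff II-2×II-1: Pp|PP
P/III-2 ? II-2×II-1: pp|Pp|PP
P/III-3 aff ·: Pp|PP
P/IV-1 ? III-2×III-3: pp|Pp|PP
⇒ P over [I-1,I-2,II-1,II-2,III-1,III-2,III-3,IV-1]: 247 consistent
V/I-1 un ·: vv
V/I-2 un ·: vv
V/II-1 un I-1×I-2: vv
V/II-2 ? ·: Vv|VV
V/III-1 aff II-2×II-1: Vv
V/III-2 ? II-2×II-1: vv|Vv
V/III-3 aff ·: Vv|VV
V/IV-1 ? III-2×III-3: vv|Vv|VV
⇒ V over [I-1,I-2,II-1,II-2,III-1,III-2,III-3,IV-1]: 13 consistent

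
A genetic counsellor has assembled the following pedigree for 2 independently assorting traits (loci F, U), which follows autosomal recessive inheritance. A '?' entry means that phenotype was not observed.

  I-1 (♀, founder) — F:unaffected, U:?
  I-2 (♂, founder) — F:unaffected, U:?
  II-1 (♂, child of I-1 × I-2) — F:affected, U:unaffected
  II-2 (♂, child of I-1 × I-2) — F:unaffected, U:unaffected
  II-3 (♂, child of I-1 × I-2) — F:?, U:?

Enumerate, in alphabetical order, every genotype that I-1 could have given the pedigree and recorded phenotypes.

I-1 ∈ {Ff UU, Ff Uu, Ff uu}

F/I-1 un ·: Ff
F/I-2 un ·: Ff
F/II-1 aff I-1×I-2: ff
F/II-2 un I-1×I-2: FF|Ff
F/II-3 ? I-1×I-2: FF|Ff|ff
⇒ F over [I-1,I-2,II-1,II-2,II-3]: 6 consistent
U/I-1 ? ·: UU|Uu|uu
U/I-2 ? ·: UU|Uu|uu
U/II-1 un I-1×I-2: UU|Uu
U/II-2 un I-1×I-2: UU|Uu
U/II-3 ? I-1×I-2: UU|Uu|uu
⇒ U over [I-1,I-2,II-1,II-2,II-3]: 35 consistent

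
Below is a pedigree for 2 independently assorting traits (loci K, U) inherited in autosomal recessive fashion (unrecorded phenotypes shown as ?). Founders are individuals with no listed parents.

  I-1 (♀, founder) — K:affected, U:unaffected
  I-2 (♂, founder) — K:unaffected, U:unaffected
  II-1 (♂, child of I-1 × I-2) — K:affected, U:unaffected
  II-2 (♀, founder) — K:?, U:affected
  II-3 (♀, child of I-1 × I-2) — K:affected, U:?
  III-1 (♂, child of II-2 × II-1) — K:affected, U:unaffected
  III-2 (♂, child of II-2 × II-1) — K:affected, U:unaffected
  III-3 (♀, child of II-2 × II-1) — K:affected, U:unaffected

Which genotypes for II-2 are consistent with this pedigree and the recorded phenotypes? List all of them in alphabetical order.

K/I-1 aff ·: kk
K/I-2 un ·: Kk
K/II-1 aff I-1×I-2: kk
K/II-2 ? ·: Kk|kk
K/II-3 aff I-1×I-2: kk
K/III-1 aff II-2×II-1: kk
K/III-2 aff II-2×II-1: kk
K/III-3 aff II-2×II-1: kk
⇒ K over [I-1,I-2,II-1,II-2,II-3,III-1,III-2,III-3]: 2 consistent
U/I-1 un ·: UU|Uu
U/I-2 un ·: UU|Uu
U/II-1 un I-1×I-2: UU|Uu
U/II-2 aff ·: uu
U/II-3 ? I-1×I-2: UU|Uu|uu
U/III-1 un II-2×II-1: Uu
U/III-2 un II-2×II-1: Uu
U/III-3 un II-2×II-1: Uu
⇒ U over [I-1,I-2,II-1,II-2,II-3,III-1,III-2,III-3]: 15 consistent

II-2 ∈ {Kk uu, kk uu}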